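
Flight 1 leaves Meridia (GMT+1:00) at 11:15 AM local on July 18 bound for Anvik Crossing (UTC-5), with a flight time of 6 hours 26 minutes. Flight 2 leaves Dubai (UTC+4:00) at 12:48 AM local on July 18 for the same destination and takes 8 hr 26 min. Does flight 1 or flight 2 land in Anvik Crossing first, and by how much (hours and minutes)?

the second, by 11 hours 27 minutes

Flight 1 in UTC: 11:15 AM − 1:00 = 10:15 AM on Jul 18.
+6 hours 26 minutes → arrive 4:41 PM UTC on Jul 18.
Flight 2 in UTC: 12:48 AM − 4:00 = 8:48 PM on Jul 17.
+8 hours and 26 minutes → arrive 5:14 AM UTC on Jul 18.
Flight 2 lands earlier by 11 hours 27 minutes.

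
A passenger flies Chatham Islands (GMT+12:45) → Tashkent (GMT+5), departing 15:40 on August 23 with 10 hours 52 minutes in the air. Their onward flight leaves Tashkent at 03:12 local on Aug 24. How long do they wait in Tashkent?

Convert departure to UTC: 15:40 − 12:45 = 02:55 UTC on Aug 23.
Add 10 hours 52 minutes flight time → 13:47 UTC.
Tashkent is UTC+5:00, so local arrival = 13:47 + 5:00 = 18:47 on Aug 23.
Layover = 03:12 − 18:47 (+1 day) = 8 hours 25 minutes.

8 hours 25 minutes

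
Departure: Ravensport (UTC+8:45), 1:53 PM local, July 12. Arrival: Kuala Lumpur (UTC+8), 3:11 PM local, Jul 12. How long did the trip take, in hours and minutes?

Departure in UTC: 1:53 PM − 8:45 = 5:08 AM on Jul 12.
Arrival in UTC: 3:11 PM − 8:00 = 7:11 AM on Jul 12.
Elapsed = 7:11 AM − 5:08 AM = 2 hours 3 minutes.

2 hours 3 minutes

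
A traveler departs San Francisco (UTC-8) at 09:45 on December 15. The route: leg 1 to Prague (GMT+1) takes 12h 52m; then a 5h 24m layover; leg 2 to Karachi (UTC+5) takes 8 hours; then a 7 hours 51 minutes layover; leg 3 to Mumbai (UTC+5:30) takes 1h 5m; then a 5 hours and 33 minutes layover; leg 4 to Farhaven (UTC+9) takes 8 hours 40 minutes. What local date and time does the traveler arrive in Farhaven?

Convert departure to UTC: 09:45 + 8:00 = 17:45 UTC on Dec 15.
Add 12 hours and 52 minutes leg 1 → 06:37 UTC (Dec 16).
Add 5 hours 24 minutes layover in Prague → 12:01 UTC.
Add 8 hours leg 2 → 20:01 UTC.
Add 7 hours and 51 minutes layover in Karachi → 03:52 UTC (Dec 17).
Add 1 hour 5 minutes leg 3 → 04:57 UTC.
Add 5 hours 33 minutes layover in Mumbai → 10:30 UTC.
Add 8 hours 40 minutes leg 4 → 19:10 UTC.
Farhaven is UTC+9:00, so local arrival = 19:10 + 9:00 = 04:10 on Dec 18.

04:10 on December 18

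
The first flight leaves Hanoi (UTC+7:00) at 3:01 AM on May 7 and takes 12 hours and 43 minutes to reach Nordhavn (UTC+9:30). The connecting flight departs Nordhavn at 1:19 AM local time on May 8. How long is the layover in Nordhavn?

7 hours 5 minutes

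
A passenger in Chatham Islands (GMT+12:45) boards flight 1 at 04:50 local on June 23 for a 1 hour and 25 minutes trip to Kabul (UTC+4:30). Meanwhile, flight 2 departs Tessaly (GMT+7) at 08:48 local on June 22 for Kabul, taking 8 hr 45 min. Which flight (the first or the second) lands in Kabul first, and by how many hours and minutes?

Flight 1 in UTC: 04:50 − 12:45 = 16:05 on Jun 22.
+1 hour 25 minutes → arrive 17:30 UTC on Jun 22.
Flight 2 in UTC: 08:48 − 7:00 = 01:48 on Jun 22.
+8 hours and 45 minutes → arrive 10:33 UTC on Jun 22.
Flight 2 lands earlier by 6 hours 57 minutes.

the second, by 6 hours 57 minutes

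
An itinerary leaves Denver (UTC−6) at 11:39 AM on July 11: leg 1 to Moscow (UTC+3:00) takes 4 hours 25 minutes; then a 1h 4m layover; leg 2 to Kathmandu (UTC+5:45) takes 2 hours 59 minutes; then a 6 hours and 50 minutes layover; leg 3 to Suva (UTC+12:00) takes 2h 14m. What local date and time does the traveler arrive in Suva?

11:11 PM on Jul 12

Convert departure to UTC: 11:39 AM + 6:00 = 5:39 PM UTC on Jul 11.
Add 4 hours and 25 minutes leg 1 → 10:04 PM UTC.
Add 1 hour and 4 minutes layover in Moscow → 11:08 PM UTC.
Add 2 hours and 59 minutes leg 2 → 2:07 AM UTC (Jul 12).
Add 6 hours and 50 minutes layover in Kathmandu → 8:57 AM UTC.
Add 2 hours and 14 minutes leg 3 → 11:11 AM UTC.
Suva is UTC+12:00, so local arrival = 11:11 AM + 12:00 = 11:11 PM on Jul 12.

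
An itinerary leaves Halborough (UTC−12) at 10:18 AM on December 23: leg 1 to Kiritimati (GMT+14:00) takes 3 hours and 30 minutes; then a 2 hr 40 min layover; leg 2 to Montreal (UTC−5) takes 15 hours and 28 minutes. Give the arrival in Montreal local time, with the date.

Convert departure to UTC: 10:18 AM + 12:00 = 10:18 PM UTC on Dec 23.
Add 3 hours 30 minutes leg 1 → 1:48 AM UTC (Dec 24).
Add 2 hours and 40 minutes layover in Kiritimati → 4:28 AM UTC.
Add 15 hours 28 minutes leg 2 → 7:56 PM UTC.
Montreal is UTC−5:00, so local arrival = 7:56 PM − 5:00 = 2:56 PM on Dec 24.

2:56 PM on December 24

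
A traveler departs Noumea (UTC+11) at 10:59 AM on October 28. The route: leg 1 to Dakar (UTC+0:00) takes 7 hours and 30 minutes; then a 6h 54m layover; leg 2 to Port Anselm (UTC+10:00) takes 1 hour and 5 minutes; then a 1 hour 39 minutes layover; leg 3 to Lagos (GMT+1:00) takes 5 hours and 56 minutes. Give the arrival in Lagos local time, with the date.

Convert departure to UTC: 10:59 AM − 11:00 = 11:59 PM UTC on Oct 27.
Add 7 hours and 30 minutes leg 1 → 7:29 AM UTC (Oct 28).
Add 6 hours and 54 minutes layover in Dakar → 2:23 PM UTC.
Add 1 hour 5 minutes leg 2 → 3:28 PM UTC.
Add 1 hour 39 minutes layover in Port Anselm → 5:07 PM UTC.
Add 5 hours 56 minutes leg 3 → 11:03 PM UTC.
Lagos is UTC+1:00, so local arrival = 11:03 PM + 1:00 = 12:03 AM on Oct 29.

12:03 AM on October 29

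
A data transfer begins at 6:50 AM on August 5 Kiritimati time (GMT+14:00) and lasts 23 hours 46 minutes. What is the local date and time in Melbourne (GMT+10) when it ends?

2:36 AM on Aug 6

Melbourne is 4:00 behind Kiritimati.
After 23 hours 46 minutes it is 6:36 AM (Aug 6) in Kiritimati.
Shift by the zone difference: 6:36 AM − 4:00 = 2:36 AM on Aug 6 in Melbourne.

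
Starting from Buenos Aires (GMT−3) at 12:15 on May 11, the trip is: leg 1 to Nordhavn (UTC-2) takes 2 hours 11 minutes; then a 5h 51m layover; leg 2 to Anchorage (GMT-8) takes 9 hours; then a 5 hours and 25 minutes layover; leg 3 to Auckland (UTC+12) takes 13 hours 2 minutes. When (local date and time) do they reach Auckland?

Convert departure to UTC: 12:15 + 3:00 = 15:15 UTC on May 11.
Add 2 hours and 11 minutes leg 1 → 17:26 UTC.
Add 5 hours 51 minutes layover in Nordhavn → 23:17 UTC.
Add 9 hours leg 2 → 08:17 UTC (May 12).
Add 5 hours and 25 minutes layover in Anchorage → 13:42 UTC.
Add 13 hours 2 minutes leg 3 → 02:44 UTC (May 13).
Auckland is UTC+12:00, so local arrival = 02:44 + 12:00 = 14:44 on May 13.

14:44 on May 13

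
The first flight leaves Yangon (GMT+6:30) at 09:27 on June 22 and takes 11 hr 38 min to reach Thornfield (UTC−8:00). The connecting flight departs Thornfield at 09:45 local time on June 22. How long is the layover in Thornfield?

Convert departure to UTC: 09:27 − 6:30 = 02:57 UTC on Jun 22.
Add 11 hours and 38 minutes flight time → 14:35 UTC.
Thornfield is UTC−8:00, so local arrival = 14:35 − 8:00 = 06:35 on Jun 22.
Layover = 09:45 − 06:35 = 3 hours 10 minutes.

3 hours 10 minutes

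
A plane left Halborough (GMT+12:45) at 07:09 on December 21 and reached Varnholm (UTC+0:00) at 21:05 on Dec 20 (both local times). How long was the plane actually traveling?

Departure in UTC: 07:09 − 12:45 = 18:24 on Dec 20.
Arrival is already UTC: 21:05 on Dec 20.
Elapsed = 21:05 − 18:24 = 2 hours 41 minutes.

2 hours 41 minutes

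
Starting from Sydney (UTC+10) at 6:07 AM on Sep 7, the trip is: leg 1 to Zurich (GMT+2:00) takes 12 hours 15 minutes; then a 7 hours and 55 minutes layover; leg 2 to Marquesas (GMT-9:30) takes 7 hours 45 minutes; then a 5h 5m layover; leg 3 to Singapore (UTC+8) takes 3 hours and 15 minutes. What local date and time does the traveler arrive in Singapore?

4:22 PM on Sep 8

Convert departure to UTC: 6:07 AM − 10:00 = 8:07 PM UTC on Sep 6.
Add 12 hours and 15 minutes leg 1 → 8:22 AM UTC (Sep 7).
Add 7 hours and 55 minutes layover in Zurich → 4:17 PM UTC.
Add 7 hours 45 minutes leg 2 → 12:02 AM UTC (Sep 8).
Add 5 hours and 5 minutes layover in Marquesas → 5:07 AM UTC.
Add 3 hours and 15 minutes leg 3 → 8:22 AM UTC.
Singapore is UTC+8:00, so local arrival = 8:22 AM + 8:00 = 4:22 PM on Sep 8.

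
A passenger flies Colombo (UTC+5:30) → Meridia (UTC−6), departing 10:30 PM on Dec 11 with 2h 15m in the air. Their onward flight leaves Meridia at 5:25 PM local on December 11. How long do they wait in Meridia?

Convert departure to UTC: 10:30 PM − 5:30 = 5:00 PM UTC on Dec 11.
Add 2 hours and 15 minutes flight time → 7:15 PM UTC.
Meridia is UTC−6:00, so local arrival = 7:15 PM − 6:00 = 1:15 PM on Dec 11.
Layover = 5:25 PM − 1:15 PM = 4 hours 10 minutes.

4 hours 10 minutes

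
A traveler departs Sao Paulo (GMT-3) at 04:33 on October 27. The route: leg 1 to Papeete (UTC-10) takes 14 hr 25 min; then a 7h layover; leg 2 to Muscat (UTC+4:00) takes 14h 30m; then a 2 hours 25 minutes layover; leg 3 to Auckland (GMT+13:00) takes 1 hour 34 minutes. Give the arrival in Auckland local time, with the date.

12:27 on Oct 29

Convert departure to UTC: 04:33 + 3:00 = 07:33 UTC on Oct 27.
Add 14 hours and 25 minutes leg 1 → 21:58 UTC.
Add 7 hours layover in Papeete → 04:58 UTC (Oct 28).
Add 14 hours 30 minutes leg 2 → 19:28 UTC.
Add 2 hours and 25 minutes layover in Muscat → 21:53 UTC.
Add 1 hour 34 minutes leg 3 → 23:27 UTC.
Auckland is UTC+13:00, so local arrival = 23:27 + 13:00 = 12:27 on Oct 29.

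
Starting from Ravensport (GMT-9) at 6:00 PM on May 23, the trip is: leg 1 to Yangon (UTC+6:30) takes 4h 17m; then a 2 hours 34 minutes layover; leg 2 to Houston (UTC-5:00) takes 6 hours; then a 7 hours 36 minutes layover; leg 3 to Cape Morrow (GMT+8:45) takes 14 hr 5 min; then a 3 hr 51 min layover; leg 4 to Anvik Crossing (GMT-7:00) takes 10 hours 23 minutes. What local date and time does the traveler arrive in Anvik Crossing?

Convert departure to UTC: 6:00 PM + 9:00 = 3:00 AM UTC on May 24.
Add 4 hours 17 minutes leg 1 → 7:17 AM UTC.
Add 2 hours and 34 minutes layover in Yangon → 9:51 AM UTC.
Add 6 hours leg 2 → 3:51 PM UTC.
Add 7 hours 36 minutes layover in Houston → 11:27 PM UTC.
Add 14 hours and 5 minutes leg 3 → 1:32 PM UTC (May 25).
Add 3 hours 51 minutes layover in Cape Morrow → 5:23 PM UTC.
Add 10 hours and 23 minutes leg 4 → 3:46 AM UTC (May 26).
Anvik Crossing is UTC−7:00, so local arrival = 3:46 AM − 7:00 = 8:46 PM on May 25.

8:46 PM on May 25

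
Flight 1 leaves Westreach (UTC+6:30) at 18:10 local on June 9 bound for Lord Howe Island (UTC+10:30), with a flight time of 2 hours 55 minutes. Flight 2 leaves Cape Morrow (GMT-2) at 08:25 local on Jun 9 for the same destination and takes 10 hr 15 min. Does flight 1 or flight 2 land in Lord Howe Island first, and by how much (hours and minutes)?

Flight 1 in UTC: 18:10 − 6:30 = 11:40 on Jun 9.
+2 hours and 55 minutes → arrive 14:35 UTC on Jun 9.
Flight 2 in UTC: 08:25 + 2:00 = 10:25 on Jun 9.
+10 hours 15 minutes → arrive 20:40 UTC on Jun 9.
Flight 1 lands earlier by 6 hours 5 minutes.

the first, by 6 hours 5 minutes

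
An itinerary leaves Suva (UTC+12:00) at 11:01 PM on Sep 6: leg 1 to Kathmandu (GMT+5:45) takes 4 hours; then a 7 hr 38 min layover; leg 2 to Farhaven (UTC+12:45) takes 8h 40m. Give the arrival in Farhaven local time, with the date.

8:04 PM on Sep 7

Convert departure to UTC: 11:01 PM − 12:00 = 11:01 AM UTC on Sep 6.
Add 4 hours leg 1 → 3:01 PM UTC.
Add 7 hours 38 minutes layover in Kathmandu → 10:39 PM UTC.
Add 8 hours and 40 minutes leg 2 → 7:19 AM UTC (Sep 7).
Farhaven is UTC+12:45, so local arrival = 7:19 AM + 12:45 = 8:04 PM on Sep 7.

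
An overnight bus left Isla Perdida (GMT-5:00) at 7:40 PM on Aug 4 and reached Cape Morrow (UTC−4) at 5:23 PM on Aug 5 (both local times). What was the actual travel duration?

20 hours 43 minutes

Departure in UTC: 7:40 PM + 5:00 = 12:40 AM on Aug 5.
Arrival in UTC: 5:23 PM + 4:00 = 9:23 PM on Aug 5.
Elapsed = 9:23 PM − 12:40 AM = 20 hours 43 minutes.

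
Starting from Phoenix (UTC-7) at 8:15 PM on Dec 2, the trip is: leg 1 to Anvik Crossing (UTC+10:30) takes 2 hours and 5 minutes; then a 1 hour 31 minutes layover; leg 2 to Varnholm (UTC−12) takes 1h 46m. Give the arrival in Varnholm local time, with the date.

8:37 PM on December 2

Convert departure to UTC: 8:15 PM + 7:00 = 3:15 AM UTC on Dec 3.
Add 2 hours 5 minutes leg 1 → 5:20 AM UTC.
Add 1 hour 31 minutes layover in Anvik Crossing → 6:51 AM UTC.
Add 1 hour 46 minutes leg 2 → 8:37 AM UTC.
Varnholm is UTC−12:00, so local arrival = 8:37 AM − 12:00 = 8:37 PM on Dec 2.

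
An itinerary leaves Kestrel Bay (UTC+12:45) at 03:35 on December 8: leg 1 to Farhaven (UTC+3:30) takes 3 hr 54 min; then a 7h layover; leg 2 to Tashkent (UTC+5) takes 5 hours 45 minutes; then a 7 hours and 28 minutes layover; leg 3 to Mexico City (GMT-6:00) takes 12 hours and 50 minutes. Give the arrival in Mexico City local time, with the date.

21:47 on Dec 8

Convert departure to UTC: 03:35 − 12:45 = 14:50 UTC on Dec 7.
Add 3 hours and 54 minutes leg 1 → 18:44 UTC.
Add 7 hours layover in Farhaven → 01:44 UTC (Dec 8).
Add 5 hours and 45 minutes leg 2 → 07:29 UTC.
Add 7 hours 28 minutes layover in Tashkent → 14:57 UTC.
Add 12 hours and 50 minutes leg 3 → 03:47 UTC (Dec 9).
Mexico City is UTC−6:00, so local arrival = 03:47 − 6:00 = 21:47 on Dec 8.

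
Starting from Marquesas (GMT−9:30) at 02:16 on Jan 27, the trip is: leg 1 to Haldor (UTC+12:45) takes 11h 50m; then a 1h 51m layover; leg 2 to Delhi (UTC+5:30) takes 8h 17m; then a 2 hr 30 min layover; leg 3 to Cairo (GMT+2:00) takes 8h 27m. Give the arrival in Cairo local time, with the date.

22:41 on January 28

Convert departure to UTC: 02:16 + 9:30 = 11:46 UTC on Jan 27.
Add 11 hours 50 minutes leg 1 → 23:36 UTC.
Add 1 hour and 51 minutes layover in Haldor → 01:27 UTC (Jan 28).
Add 8 hours 17 minutes leg 2 → 09:44 UTC.
Add 2 hours 30 minutes layover in Delhi → 12:14 UTC.
Add 8 hours and 27 minutes leg 3 → 20:41 UTC.
Cairo is UTC+2:00, so local arrival = 20:41 + 2:00 = 22:41 on Jan 28.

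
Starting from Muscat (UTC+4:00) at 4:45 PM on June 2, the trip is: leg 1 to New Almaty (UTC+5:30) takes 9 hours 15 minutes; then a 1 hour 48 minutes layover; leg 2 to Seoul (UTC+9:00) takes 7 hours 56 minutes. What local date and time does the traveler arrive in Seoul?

Convert departure to UTC: 4:45 PM − 4:00 = 12:45 PM UTC on Jun 2.
Add 9 hours 15 minutes leg 1 → 10:00 PM UTC.
Add 1 hour 48 minutes layover in New Almaty → 11:48 PM UTC.
Add 7 hours 56 minutes leg 2 → 7:44 AM UTC (Jun 3).
Seoul is UTC+9:00, so local arrival = 7:44 AM + 9:00 = 4:44 PM on Jun 3.

4:44 PM on June 3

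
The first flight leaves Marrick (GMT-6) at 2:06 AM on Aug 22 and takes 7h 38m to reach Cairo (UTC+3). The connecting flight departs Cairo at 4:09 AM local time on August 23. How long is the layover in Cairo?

Convert departure to UTC: 2:06 AM + 6:00 = 8:06 AM UTC on Aug 22.
Add 7 hours and 38 minutes flight time → 3:44 PM UTC.
Cairo is UTC+3:00, so local arrival = 3:44 PM + 3:00 = 6:44 PM on Aug 22.
Layover = 4:09 AM − 6:44 PM (+1 day) = 9 hours 25 minutes.

9 hours 25 minutes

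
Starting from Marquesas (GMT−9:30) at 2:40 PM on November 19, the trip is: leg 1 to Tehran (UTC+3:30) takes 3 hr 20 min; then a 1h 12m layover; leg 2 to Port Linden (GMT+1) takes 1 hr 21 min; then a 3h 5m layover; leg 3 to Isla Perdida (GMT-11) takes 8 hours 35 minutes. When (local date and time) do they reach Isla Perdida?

6:43 AM on Nov 20

Convert departure to UTC: 2:40 PM + 9:30 = 12:10 AM UTC on Nov 20.
Add 3 hours 20 minutes leg 1 → 3:30 AM UTC.
Add 1 hour and 12 minutes layover in Tehran → 4:42 AM UTC.
Add 1 hour 21 minutes leg 2 → 6:03 AM UTC.
Add 3 hours and 5 minutes layover in Port Linden → 9:08 AM UTC.
Add 8 hours and 35 minutes leg 3 → 5:43 PM UTC.
Isla Perdida is UTC−11:00, so local arrival = 5:43 PM − 11:00 = 6:43 AM on Nov 20.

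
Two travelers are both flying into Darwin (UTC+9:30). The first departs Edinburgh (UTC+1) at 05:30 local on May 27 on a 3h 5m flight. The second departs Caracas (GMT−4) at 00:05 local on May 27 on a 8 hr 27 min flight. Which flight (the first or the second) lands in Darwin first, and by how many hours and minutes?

Flight 1 in UTC: 05:30 − 1:00 = 04:30 on May 27.
+3 hours 5 minutes → arrive 07:35 UTC on May 27.
Flight 2 in UTC: 00:05 + 4:00 = 04:05 on May 27.
+8 hours 27 minutes → arrive 12:32 UTC on May 27.
Flight 1 lands earlier by 4 hours 57 minutes.

the first, by 4 hours 57 minutes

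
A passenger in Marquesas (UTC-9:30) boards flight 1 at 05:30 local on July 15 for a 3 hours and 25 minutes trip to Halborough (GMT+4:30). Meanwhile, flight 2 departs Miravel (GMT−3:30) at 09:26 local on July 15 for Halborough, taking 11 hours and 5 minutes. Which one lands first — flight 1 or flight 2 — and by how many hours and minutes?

Flight 1 in UTC: 05:30 + 9:30 = 15:00 on Jul 15.
+3 hours and 25 minutes → arrive 18:25 UTC on Jul 15.
Flight 2 in UTC: 09:26 + 3:30 = 12:56 on Jul 15.
+11 hours 5 minutes → arrive 00:01 UTC on Jul 16.
Flight 1 lands earlier by 5 hours 36 minutes.

the first, by 5 hours 36 minutes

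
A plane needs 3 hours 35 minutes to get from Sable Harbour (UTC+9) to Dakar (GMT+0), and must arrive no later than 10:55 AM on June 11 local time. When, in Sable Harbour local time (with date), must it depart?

Target arrival is already UTC: 10:55 AM on Jun 11.
Subtract 3 hours 35 minutes → departure 7:20 AM UTC on Jun 11.
Sable Harbour is UTC+9:00: 7:20 AM + 9:00 = 4:20 PM on Jun 11.

4:20 PM on June 11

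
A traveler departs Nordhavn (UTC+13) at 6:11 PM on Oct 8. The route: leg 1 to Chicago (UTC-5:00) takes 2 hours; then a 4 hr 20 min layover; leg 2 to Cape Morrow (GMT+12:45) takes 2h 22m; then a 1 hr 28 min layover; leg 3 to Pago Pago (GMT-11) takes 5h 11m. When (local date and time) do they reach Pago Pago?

9:32 AM on Oct 8

Convert departure to UTC: 6:11 PM − 13:00 = 5:11 AM UTC on Oct 8.
Add 2 hours leg 1 → 7:11 AM UTC.
Add 4 hours and 20 minutes layover in Chicago → 11:31 AM UTC.
Add 2 hours and 22 minutes leg 2 → 1:53 PM UTC.
Add 1 hour and 28 minutes layover in Cape Morrow → 3:21 PM UTC.
Add 5 hours and 11 minutes leg 3 → 8:32 PM UTC.
Pago Pago is UTC−11:00, so local arrival = 8:32 PM − 11:00 = 9:32 AM on Oct 8.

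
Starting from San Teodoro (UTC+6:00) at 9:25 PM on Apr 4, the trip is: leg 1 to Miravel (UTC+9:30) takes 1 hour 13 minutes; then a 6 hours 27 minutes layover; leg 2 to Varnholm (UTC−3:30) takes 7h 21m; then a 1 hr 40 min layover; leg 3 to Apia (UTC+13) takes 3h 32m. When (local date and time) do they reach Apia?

12:38 AM on Apr 6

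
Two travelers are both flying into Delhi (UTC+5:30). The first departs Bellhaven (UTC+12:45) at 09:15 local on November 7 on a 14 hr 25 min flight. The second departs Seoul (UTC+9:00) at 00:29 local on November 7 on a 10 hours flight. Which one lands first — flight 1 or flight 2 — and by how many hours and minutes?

the second, by 9 hours 26 minutes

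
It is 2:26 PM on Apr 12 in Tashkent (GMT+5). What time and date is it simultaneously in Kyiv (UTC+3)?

Kyiv is 2:00 behind Tashkent.
Shift by the zone difference: 2:26 PM − 2:00 = 12:26 PM on Apr 12 in Kyiv.

12:26 PM on April 12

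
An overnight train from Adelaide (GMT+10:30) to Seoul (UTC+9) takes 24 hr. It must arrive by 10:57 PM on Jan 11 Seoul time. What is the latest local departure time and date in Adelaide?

12:27 AM on January 11

Target arrival in UTC: 10:57 PM − 9:00 = 1:57 PM on Jan 11.
Subtract 24 hours → departure 1:57 PM UTC on Jan 10.
Adelaide is UTC+10:30: 1:57 PM + 10:30 = 12:27 AM on Jan 11.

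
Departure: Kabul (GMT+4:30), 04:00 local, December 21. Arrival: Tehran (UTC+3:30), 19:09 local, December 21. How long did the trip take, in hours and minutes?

16 hours 9 minutes

Departure in UTC: 04:00 − 4:30 = 23:30 on Dec 20.
Arrival in UTC: 19:09 − 3:30 = 15:39 on Dec 21.
Elapsed = 15:39 − 23:30 (+1 day) = 16 hours 9 minutes.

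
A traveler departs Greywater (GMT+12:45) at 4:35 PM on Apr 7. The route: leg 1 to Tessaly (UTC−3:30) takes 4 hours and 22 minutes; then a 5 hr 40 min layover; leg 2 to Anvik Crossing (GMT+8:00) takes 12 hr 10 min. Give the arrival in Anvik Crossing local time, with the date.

10:02 AM on Apr 8

Convert departure to UTC: 4:35 PM − 12:45 = 3:50 AM UTC on Apr 7.
Add 4 hours 22 minutes leg 1 → 8:12 AM UTC.
Add 5 hours 40 minutes layover in Tessaly → 1:52 PM UTC.
Add 12 hours 10 minutes leg 2 → 2:02 AM UTC (Apr 8).
Anvik Crossing is UTC+8:00, so local arrival = 2:02 AM + 8:00 = 10:02 AM on Apr 8.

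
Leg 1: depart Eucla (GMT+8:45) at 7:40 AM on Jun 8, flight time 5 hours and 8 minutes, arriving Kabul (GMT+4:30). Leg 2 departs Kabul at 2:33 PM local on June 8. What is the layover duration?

6 hours

Convert departure to UTC: 7:40 AM − 8:45 = 10:55 PM UTC on Jun 7.
Add 5 hours and 8 minutes flight time → 4:03 AM UTC (Jun 8).
Kabul is UTC+4:30, so local arrival = 4:03 AM + 4:30 = 8:33 AM on Jun 8.
Layover = 2:33 PM − 8:33 AM = 6 hours.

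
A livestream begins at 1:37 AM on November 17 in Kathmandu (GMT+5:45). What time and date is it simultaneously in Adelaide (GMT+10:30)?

6:22 AM on November 17

Adelaide is 4:45 ahead of Kathmandu.
Shift by the zone difference: 1:37 AM + 4:45 = 6:22 AM on Nov 17 in Adelaide.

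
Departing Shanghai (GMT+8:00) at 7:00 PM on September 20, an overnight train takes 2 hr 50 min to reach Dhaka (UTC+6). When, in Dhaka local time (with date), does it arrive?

7:50 PM on September 20

Convert departure to UTC: 7:00 PM − 8:00 = 11:00 AM UTC on Sep 20.
Add 2 hours 50 minutes travel time → 1:50 PM UTC.
Dhaka is UTC+6:00, so local arrival = 1:50 PM + 6:00 = 7:50 PM on Sep 20.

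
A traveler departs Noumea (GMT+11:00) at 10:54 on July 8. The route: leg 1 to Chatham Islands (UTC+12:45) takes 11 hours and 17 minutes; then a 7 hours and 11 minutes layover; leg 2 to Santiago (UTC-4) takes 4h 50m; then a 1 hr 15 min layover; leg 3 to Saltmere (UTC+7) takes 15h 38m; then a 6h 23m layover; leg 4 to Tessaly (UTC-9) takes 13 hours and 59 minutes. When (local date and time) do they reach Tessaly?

03:27 on July 10

Convert departure to UTC: 10:54 − 11:00 = 23:54 UTC on Jul 7.
Add 11 hours and 17 minutes leg 1 → 11:11 UTC (Jul 8).
Add 7 hours 11 minutes layover in Chatham Islands → 18:22 UTC.
Add 4 hours 50 minutes leg 2 → 23:12 UTC.
Add 1 hour 15 minutes layover in Santiago → 00:27 UTC (Jul 9).
Add 15 hours 38 minutes leg 3 → 16:05 UTC.
Add 6 hours and 23 minutes layover in Saltmere → 22:28 UTC.
Add 13 hours and 59 minutes leg 4 → 12:27 UTC (Jul 10).
Tessaly is UTC−9:00, so local arrival = 12:27 − 9:00 = 03:27 on Jul 10.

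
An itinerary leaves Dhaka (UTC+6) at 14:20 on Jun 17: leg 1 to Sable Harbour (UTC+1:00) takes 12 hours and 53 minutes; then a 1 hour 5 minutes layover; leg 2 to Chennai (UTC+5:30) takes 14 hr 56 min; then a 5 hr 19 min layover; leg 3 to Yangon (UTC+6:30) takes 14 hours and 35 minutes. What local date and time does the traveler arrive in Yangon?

15:38 on Jun 19

Convert departure to UTC: 14:20 − 6:00 = 08:20 UTC on Jun 17.
Add 12 hours 53 minutes leg 1 → 21:13 UTC.
Add 1 hour and 5 minutes layover in Sable Harbour → 22:18 UTC.
Add 14 hours and 56 minutes leg 2 → 13:14 UTC (Jun 18).
Add 5 hours and 19 minutes layover in Chennai → 18:33 UTC.
Add 14 hours and 35 minutes leg 3 → 09:08 UTC (Jun 19).
Yangon is UTC+6:30, so local arrival = 09:08 + 6:30 = 15:38 on Jun 19.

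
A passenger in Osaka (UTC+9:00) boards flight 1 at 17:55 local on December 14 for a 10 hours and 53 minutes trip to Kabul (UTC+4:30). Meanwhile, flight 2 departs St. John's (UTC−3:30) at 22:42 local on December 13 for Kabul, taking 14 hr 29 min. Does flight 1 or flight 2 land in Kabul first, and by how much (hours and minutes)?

the second, by 3 hours 7 minutes

Flight 1 in UTC: 17:55 − 9:00 = 08:55 on Dec 14.
+10 hours and 53 minutes → arrive 19:48 UTC on Dec 14.
Flight 2 in UTC: 22:42 + 3:30 = 02:12 on Dec 14.
+14 hours and 29 minutes → arrive 16:41 UTC on Dec 14.
Flight 2 lands earlier by 3 hours 7 minutes.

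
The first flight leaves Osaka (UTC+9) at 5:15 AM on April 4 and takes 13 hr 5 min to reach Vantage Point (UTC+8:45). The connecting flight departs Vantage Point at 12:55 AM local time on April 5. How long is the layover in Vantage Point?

Convert departure to UTC: 5:15 AM − 9:00 = 8:15 PM UTC on Apr 3.
Add 13 hours and 5 minutes flight time → 9:20 AM UTC (Apr 4).
Vantage Point is UTC+8:45, so local arrival = 9:20 AM + 8:45 = 6:05 PM on Apr 4.
Layover = 12:55 AM − 6:05 PM (+1 day) = 6 hours 50 minutes.

6 hours 50 minutes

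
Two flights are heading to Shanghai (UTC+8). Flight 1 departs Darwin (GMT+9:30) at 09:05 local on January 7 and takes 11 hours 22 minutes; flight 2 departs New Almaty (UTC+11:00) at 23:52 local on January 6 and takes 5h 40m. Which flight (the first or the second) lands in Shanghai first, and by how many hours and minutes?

the second, by 16 hours 25 minutes

Flight 1 in UTC: 09:05 − 9:30 = 23:35 on Jan 6.
+11 hours and 22 minutes → arrive 10:57 UTC on Jan 7.
Flight 2 in UTC: 23:52 − 11:00 = 12:52 on Jan 6.
+5 hours 40 minutes → arrive 18:32 UTC on Jan 6.
Flight 2 lands earlier by 16 hours 25 minutes.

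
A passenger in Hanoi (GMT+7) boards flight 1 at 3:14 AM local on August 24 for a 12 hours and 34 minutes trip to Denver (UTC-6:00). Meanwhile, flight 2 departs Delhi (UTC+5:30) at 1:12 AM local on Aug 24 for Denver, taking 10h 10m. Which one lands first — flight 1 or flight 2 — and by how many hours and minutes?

the second, by 2 hours 56 minutes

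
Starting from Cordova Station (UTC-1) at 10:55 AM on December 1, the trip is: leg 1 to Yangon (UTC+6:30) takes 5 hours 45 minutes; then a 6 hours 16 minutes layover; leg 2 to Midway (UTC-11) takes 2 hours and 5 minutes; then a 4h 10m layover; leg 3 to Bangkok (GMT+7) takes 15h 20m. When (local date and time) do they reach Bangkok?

4:31 AM on December 3

Convert departure to UTC: 10:55 AM + 1:00 = 11:55 AM UTC on Dec 1.
Add 5 hours 45 minutes leg 1 → 5:40 PM UTC.
Add 6 hours 16 minutes layover in Yangon → 11:56 PM UTC.
Add 2 hours and 5 minutes leg 2 → 2:01 AM UTC (Dec 2).
Add 4 hours 10 minutes layover in Midway → 6:11 AM UTC.
Add 15 hours 20 minutes leg 3 → 9:31 PM UTC.
Bangkok is UTC+7:00, so local arrival = 9:31 PM + 7:00 = 4:31 AM on Dec 3.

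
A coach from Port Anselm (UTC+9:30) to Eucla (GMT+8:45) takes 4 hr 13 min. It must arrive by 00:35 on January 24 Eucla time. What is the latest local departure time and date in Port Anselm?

21:07 on Jan 23

Target arrival in UTC: 00:35 − 8:45 = 15:50 on Jan 23.
Subtract 4 hours 13 minutes → departure 11:37 UTC on Jan 23.
Port Anselm is UTC+9:30: 11:37 + 9:30 = 21:07 on Jan 23.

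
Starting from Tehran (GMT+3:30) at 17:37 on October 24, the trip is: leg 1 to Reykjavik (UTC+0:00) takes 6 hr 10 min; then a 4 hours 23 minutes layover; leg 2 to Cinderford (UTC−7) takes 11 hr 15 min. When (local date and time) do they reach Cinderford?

04:55 on October 25

Convert departure to UTC: 17:37 − 3:30 = 14:07 UTC on Oct 24.
Add 6 hours 10 minutes leg 1 → 20:17 UTC.
Add 4 hours 23 minutes layover in Reykjavik → 00:40 UTC (Oct 25).
Add 11 hours 15 minutes leg 2 → 11:55 UTC.
Cinderford is UTC−7:00, so local arrival = 11:55 − 7:00 = 04:55 on Oct 25.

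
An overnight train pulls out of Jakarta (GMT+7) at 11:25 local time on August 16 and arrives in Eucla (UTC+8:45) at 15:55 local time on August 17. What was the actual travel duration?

26 hours 45 minutes

Eucla is 1:45 ahead of Jakarta.
Clock-face elapsed time (ignoring zones) is 28 hours 30 minutes.
Actual elapsed = 28 hours 30 minutes − 1:45 = 26 hours 45 minutes.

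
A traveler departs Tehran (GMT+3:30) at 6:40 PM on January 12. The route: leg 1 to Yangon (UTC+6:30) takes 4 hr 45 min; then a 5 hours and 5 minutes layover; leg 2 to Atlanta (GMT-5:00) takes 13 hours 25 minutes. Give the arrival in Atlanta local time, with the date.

9:25 AM on January 13

Convert departure to UTC: 6:40 PM − 3:30 = 3:10 PM UTC on Jan 12.
Add 4 hours and 45 minutes leg 1 → 7:55 PM UTC.
Add 5 hours 5 minutes layover in Yangon → 1:00 AM UTC (Jan 13).
Add 13 hours and 25 minutes leg 2 → 2:25 PM UTC.
Atlanta is UTC−5:00, so local arrival = 2:25 PM − 5:00 = 9:25 AM on Jan 13.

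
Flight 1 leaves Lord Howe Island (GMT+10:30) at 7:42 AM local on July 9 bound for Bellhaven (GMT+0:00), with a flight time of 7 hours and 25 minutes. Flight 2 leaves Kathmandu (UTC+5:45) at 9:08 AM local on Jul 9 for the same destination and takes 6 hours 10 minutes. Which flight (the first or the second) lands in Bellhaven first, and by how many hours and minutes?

Flight 1 in UTC: 7:42 AM − 10:30 = 9:12 PM on Jul 8.
+7 hours 25 minutes → arrive 4:37 AM UTC on Jul 9.
Flight 2 in UTC: 9:08 AM − 5:45 = 3:23 AM on Jul 9.
+6 hours 10 minutes → arrive 9:33 AM UTC on Jul 9.
Flight 1 lands earlier by 4 hours 56 minutes.

the first, by 4 hours 56 minutes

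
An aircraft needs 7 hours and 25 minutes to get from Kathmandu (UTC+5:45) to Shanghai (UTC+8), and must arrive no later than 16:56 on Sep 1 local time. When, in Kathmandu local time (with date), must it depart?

Target arrival in UTC: 16:56 − 8:00 = 08:56 on Sep 1.
Subtract 7 hours 25 minutes → departure 01:31 UTC on Sep 1.
Kathmandu is UTC+5:45: 01:31 + 5:45 = 07:16 on Sep 1.

07:16 on September 1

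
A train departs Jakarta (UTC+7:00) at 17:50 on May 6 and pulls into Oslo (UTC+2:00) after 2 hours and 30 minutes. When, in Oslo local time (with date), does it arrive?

Convert departure to UTC: 17:50 − 7:00 = 10:50 UTC on May 6.
Add 2 hours and 30 minutes travel time → 13:20 UTC.
Oslo is UTC+2:00, so local arrival = 13:20 + 2:00 = 15:20 on May 6.

15:20 on May 6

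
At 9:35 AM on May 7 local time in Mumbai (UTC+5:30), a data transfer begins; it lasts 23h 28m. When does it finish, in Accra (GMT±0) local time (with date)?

3:33 AM on May 8

Convert start to UTC: 9:35 AM − 5:30 = 4:05 AM UTC on May 7.
Add 23 hours 28 minutes duration → 3:33 AM UTC (May 8).
Accra is UTC+0, so local end time is the same: 3:33 AM on May 8.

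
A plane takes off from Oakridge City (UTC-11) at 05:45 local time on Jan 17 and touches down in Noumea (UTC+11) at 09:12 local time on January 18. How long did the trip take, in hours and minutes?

5 hours 27 minutes

Departure in UTC: 05:45 + 11:00 = 16:45 on Jan 17.
Arrival in UTC: 09:12 − 11:00 = 22:12 on Jan 17.
Elapsed = 22:12 − 16:45 = 5 hours 27 minutes.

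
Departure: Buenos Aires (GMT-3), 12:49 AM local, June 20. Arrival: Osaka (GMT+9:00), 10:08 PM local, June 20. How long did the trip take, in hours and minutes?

Departure in UTC: 12:49 AM + 3:00 = 3:49 AM on Jun 20.
Arrival in UTC: 10:08 PM − 9:00 = 1:08 PM on Jun 20.
Elapsed = 1:08 PM − 3:49 AM = 9 hours 19 minutes.

9 hours 19 minutes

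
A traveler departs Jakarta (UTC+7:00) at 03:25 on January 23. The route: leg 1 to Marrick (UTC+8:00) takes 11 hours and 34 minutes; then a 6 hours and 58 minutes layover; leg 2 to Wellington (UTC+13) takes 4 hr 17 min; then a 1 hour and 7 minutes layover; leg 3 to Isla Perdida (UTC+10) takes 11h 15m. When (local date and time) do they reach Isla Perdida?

Convert departure to UTC: 03:25 − 7:00 = 20:25 UTC on Jan 22.
Add 11 hours 34 minutes leg 1 → 07:59 UTC (Jan 23).
Add 6 hours 58 minutes layover in Marrick → 14:57 UTC.
Add 4 hours 17 minutes leg 2 → 19:14 UTC.
Add 1 hour 7 minutes layover in Wellington → 20:21 UTC.
Add 11 hours and 15 minutes leg 3 → 07:36 UTC (Jan 24).
Isla Perdida is UTC+10:00, so local arrival = 07:36 + 10:00 = 17:36 on Jan 24.

17:36 on January 24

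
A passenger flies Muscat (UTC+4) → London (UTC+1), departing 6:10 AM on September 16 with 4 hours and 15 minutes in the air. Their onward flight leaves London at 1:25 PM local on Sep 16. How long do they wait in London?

6 hours

Convert departure to UTC: 6:10 AM − 4:00 = 2:10 AM UTC on Sep 16.
Add 4 hours 15 minutes flight time → 6:25 AM UTC.
London is UTC+1:00, so local arrival = 6:25 AM + 1:00 = 7:25 AM on Sep 16.
Layover = 1:25 PM − 7:25 AM = 6 hours.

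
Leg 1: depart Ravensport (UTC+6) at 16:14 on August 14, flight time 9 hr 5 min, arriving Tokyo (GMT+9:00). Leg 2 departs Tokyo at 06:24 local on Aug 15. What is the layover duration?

Convert departure to UTC: 16:14 − 6:00 = 10:14 UTC on Aug 14.
Add 9 hours and 5 minutes flight time → 19:19 UTC.
Tokyo is UTC+9:00, so local arrival = 19:19 + 9:00 = 04:19 on Aug 15.
Layover = 06:24 − 04:19 = 2 hours 5 minutes.

2 hours 5 minutes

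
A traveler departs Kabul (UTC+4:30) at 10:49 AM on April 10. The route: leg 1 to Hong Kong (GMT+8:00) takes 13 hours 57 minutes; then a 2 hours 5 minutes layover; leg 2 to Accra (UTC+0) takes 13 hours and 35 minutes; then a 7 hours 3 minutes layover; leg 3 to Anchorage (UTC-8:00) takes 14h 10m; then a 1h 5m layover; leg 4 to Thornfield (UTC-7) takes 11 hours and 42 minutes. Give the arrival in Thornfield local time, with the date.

2:56 PM on April 12

Convert departure to UTC: 10:49 AM − 4:30 = 6:19 AM UTC on Apr 10.
Add 13 hours 57 minutes leg 1 → 8:16 PM UTC.
Add 2 hours 5 minutes layover in Hong Kong → 10:21 PM UTC.
Add 13 hours 35 minutes leg 2 → 11:56 AM UTC (Apr 11).
Add 7 hours and 3 minutes layover in Accra → 6:59 PM UTC.
Add 14 hours and 10 minutes leg 3 → 9:09 AM UTC (Apr 12).
Add 1 hour and 5 minutes layover in Anchorage → 10:14 AM UTC.
Add 11 hours and 42 minutes leg 4 → 9:56 PM UTC.
Thornfield is UTC−7:00, so local arrival = 9:56 PM − 7:00 = 2:56 PM on Apr 12.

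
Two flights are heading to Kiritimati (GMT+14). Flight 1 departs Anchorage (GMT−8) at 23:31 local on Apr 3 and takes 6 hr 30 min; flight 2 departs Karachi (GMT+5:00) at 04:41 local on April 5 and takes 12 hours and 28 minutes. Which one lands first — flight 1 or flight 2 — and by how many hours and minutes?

Flight 1 in UTC: 23:31 + 8:00 = 07:31 on Apr 4.
+6 hours 30 minutes → arrive 14:01 UTC on Apr 4.
Flight 2 in UTC: 04:41 − 5:00 = 23:41 on Apr 4.
+12 hours and 28 minutes → arrive 12:09 UTC on Apr 5.
Flight 1 lands earlier by 22 hours 8 minutes.

the first, by 22 hours 8 minutes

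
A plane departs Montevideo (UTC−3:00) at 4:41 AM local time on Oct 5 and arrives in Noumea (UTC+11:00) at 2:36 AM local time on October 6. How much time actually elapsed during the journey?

Departure in UTC: 4:41 AM + 3:00 = 7:41 AM on Oct 5.
Arrival in UTC: 2:36 AM − 11:00 = 3:36 PM on Oct 5.
Elapsed = 3:36 PM − 7:41 AM = 7 hours 55 minutes.

7 hours 55 minutes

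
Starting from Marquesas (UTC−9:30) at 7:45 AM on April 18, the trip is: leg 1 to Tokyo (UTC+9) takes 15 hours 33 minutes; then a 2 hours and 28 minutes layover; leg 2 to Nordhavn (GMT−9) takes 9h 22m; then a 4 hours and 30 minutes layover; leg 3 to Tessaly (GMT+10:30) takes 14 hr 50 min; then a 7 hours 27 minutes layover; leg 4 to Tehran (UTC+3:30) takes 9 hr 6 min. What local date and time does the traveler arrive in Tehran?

12:01 PM on April 21

Convert departure to UTC: 7:45 AM + 9:30 = 5:15 PM UTC on Apr 18.
Add 15 hours and 33 minutes leg 1 → 8:48 AM UTC (Apr 19).
Add 2 hours and 28 minutes layover in Tokyo → 11:16 AM UTC.
Add 9 hours 22 minutes leg 2 → 8:38 PM UTC.
Add 4 hours 30 minutes layover in Nordhavn → 1:08 AM UTC (Apr 20).
Add 14 hours and 50 minutes leg 3 → 3:58 PM UTC.
Add 7 hours 27 minutes layover in Tessaly → 11:25 PM UTC.
Add 9 hours and 6 minutes leg 4 → 8:31 AM UTC (Apr 21).
Tehran is UTC+3:30, so local arrival = 8:31 AM + 3:30 = 12:01 PM on Apr 21.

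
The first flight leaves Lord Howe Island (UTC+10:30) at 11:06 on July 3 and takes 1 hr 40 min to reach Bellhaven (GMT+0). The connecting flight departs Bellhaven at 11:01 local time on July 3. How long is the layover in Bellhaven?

Convert departure to UTC: 11:06 − 10:30 = 00:36 UTC on Jul 3.
Add 1 hour 40 minutes flight time → 02:16 UTC.
Bellhaven is UTC+0, so local arrival is the same: 02:16 on Jul 3.
Layover = 11:01 − 02:16 = 8 hours 45 minutes.

8 hours 45 minutes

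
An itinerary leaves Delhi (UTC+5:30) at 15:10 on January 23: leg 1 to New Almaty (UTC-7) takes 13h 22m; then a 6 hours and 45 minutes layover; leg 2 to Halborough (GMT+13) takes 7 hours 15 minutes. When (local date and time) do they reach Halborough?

02:02 on Jan 25

Convert departure to UTC: 15:10 − 5:30 = 09:40 UTC on Jan 23.
Add 13 hours and 22 minutes leg 1 → 23:02 UTC.
Add 6 hours 45 minutes layover in New Almaty → 05:47 UTC (Jan 24).
Add 7 hours 15 minutes leg 2 → 13:02 UTC.
Halborough is UTC+13:00, so local arrival = 13:02 + 13:00 = 02:02 on Jan 25.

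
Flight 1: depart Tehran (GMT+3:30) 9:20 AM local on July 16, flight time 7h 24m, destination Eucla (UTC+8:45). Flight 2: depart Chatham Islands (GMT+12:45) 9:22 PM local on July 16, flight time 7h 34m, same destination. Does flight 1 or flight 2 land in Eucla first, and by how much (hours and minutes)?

the first, by 2 hours 57 minutes

Flight 1 in UTC: 9:20 AM − 3:30 = 5:50 AM on Jul 16.
+7 hours 24 minutes → arrive 1:14 PM UTC on Jul 16.
Flight 2 in UTC: 9:22 PM − 12:45 = 8:37 AM on Jul 16.
+7 hours and 34 minutes → arrive 4:11 PM UTC on Jul 16.
Flight 1 lands earlier by 2 hours 57 minutes.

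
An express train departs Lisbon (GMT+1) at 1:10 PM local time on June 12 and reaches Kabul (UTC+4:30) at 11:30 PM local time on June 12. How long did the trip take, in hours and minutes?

Departure in UTC: 1:10 PM − 1:00 = 12:10 PM on Jun 12.
Arrival in UTC: 11:30 PM − 4:30 = 7:00 PM on Jun 12.
Elapsed = 7:00 PM − 12:10 PM = 6 hours 50 minutes.

6 hours 50 minutes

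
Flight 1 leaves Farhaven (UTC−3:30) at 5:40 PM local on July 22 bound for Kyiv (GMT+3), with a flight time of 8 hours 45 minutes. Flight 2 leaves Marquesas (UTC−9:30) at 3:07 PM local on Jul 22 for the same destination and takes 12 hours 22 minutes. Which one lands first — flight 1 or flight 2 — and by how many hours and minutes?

the first, by 7 hours 4 minutes

Flight 1 in UTC: 5:40 PM + 3:30 = 9:10 PM on Jul 22.
+8 hours and 45 minutes → arrive 5:55 AM UTC on Jul 23.
Flight 2 in UTC: 3:07 PM + 9:30 = 12:37 AM on Jul 23.
+12 hours 22 minutes → arrive 12:59 PM UTC on Jul 23.
Flight 1 lands earlier by 7 hours 4 minutes.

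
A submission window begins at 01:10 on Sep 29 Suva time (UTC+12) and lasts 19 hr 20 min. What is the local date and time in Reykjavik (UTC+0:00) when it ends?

Reykjavik is 12:00 behind Suva.
After 19 hours and 20 minutes it is 20:30 in Suva.
Shift by the zone difference: 20:30 − 12:00 = 08:30 on Sep 29 in Reykjavik.

08:30 on Sep 29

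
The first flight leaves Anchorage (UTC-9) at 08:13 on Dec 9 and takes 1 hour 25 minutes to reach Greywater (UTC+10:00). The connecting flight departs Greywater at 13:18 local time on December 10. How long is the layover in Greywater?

Convert departure to UTC: 08:13 + 9:00 = 17:13 UTC on Dec 9.
Add 1 hour 25 minutes flight time → 18:38 UTC.
Greywater is UTC+10:00, so local arrival = 18:38 + 10:00 = 04:38 on Dec 10.
Layover = 13:18 − 04:38 = 8 hours 40 minutes.

8 hours 40 minutes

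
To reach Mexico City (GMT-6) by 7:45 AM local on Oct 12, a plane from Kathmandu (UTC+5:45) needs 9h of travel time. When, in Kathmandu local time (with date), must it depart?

Target arrival in UTC: 7:45 AM + 6:00 = 1:45 PM on Oct 12.
Subtract 9 hours → departure 4:45 AM UTC on Oct 12.
Kathmandu is UTC+5:45: 4:45 AM + 5:45 = 10:30 AM on Oct 12.

10:30 AM on October 12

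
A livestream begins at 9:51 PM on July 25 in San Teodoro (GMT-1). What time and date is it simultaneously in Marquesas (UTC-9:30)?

1:21 PM on July 25

In UTC: 9:51 PM + 1:00 = 10:51 PM on Jul 25.
Marquesas is UTC−9:30: 10:51 PM − 9:30 = 1:21 PM on Jul 25.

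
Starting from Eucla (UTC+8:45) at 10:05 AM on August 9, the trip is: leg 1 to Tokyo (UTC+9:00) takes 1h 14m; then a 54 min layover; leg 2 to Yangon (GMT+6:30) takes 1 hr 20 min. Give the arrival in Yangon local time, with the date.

11:18 AM on August 9

Convert departure to UTC: 10:05 AM − 8:45 = 1:20 AM UTC on Aug 9.
Add 1 hour and 14 minutes leg 1 → 2:34 AM UTC.
Add 54 minutes layover in Tokyo → 3:28 AM UTC.
Add 1 hour and 20 minutes leg 2 → 4:48 AM UTC.
Yangon is UTC+6:30, so local arrival = 4:48 AM + 6:30 = 11:18 AM on Aug 9.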